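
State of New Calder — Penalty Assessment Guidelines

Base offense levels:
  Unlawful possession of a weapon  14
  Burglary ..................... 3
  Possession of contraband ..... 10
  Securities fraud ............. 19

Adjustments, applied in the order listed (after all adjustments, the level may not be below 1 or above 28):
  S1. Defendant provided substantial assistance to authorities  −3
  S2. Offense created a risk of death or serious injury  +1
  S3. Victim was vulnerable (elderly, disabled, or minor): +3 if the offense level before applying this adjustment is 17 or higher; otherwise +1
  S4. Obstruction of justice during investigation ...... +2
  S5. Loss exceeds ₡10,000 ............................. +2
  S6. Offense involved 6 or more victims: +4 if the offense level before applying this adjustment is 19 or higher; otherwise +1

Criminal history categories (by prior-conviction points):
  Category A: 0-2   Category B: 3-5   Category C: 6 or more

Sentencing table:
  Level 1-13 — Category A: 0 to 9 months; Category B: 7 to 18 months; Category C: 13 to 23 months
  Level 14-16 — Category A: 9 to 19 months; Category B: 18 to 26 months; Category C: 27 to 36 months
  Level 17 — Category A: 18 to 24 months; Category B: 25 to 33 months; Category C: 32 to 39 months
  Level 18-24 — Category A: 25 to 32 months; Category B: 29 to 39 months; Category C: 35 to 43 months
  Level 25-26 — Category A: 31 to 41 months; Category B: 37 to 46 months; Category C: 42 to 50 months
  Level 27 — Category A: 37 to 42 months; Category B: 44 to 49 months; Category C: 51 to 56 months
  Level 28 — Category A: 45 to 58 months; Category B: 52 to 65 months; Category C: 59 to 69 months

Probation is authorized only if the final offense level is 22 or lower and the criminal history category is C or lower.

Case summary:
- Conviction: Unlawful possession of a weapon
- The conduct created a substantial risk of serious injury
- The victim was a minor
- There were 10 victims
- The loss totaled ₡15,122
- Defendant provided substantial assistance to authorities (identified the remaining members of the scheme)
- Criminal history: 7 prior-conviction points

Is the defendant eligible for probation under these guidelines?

Yes

Base offense level for unlawful possession of a weapon: 14.
S1 applies: 14 − 3 = 11.
S2 applies: 11 + 1 = 12.
S3 applies (level before this adjustment is 12 < 17, so +1): 12 + 1 = 13.
S5 applies: 13 + 2 = 15.
S6 applies (level before this adjustment is 15 < 19, so +1): 15 + 1 = 16.
Final offense level: 16.
Criminal history: 7 prior points → Category C (6+).
Level 16 falls in the 14-16 band.
Grid: Level 14-16 × Category C = 27-36 months.
Probation check: level 16 ≤ 22 and category C ≤ C → eligible.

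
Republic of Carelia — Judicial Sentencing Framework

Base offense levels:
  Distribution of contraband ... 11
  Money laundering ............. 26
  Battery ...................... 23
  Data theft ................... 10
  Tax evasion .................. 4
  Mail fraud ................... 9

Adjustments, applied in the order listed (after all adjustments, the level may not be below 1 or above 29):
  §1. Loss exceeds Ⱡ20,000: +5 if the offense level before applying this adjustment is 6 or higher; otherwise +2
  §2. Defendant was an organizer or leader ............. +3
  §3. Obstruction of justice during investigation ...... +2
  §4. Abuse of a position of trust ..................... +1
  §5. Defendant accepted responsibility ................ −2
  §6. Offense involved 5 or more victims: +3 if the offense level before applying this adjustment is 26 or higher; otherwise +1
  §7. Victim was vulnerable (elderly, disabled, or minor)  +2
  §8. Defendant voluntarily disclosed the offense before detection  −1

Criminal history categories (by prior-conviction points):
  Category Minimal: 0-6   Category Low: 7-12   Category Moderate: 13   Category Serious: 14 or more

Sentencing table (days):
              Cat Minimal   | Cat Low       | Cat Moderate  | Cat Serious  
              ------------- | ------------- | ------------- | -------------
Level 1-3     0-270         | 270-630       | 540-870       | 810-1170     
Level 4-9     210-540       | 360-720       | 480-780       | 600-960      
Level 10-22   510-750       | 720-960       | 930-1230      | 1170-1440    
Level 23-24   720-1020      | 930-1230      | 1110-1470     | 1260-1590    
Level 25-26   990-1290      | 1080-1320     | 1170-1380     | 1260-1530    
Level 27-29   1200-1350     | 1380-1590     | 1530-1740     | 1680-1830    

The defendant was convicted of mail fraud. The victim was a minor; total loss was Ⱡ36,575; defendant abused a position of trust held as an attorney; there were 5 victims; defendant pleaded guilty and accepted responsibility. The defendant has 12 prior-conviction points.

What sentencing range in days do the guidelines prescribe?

720-960 days

Base offense level for mail fraud: 9.
§1 applies (level before this adjustment is 9 ≥ 6, so +5): 9 + 5 = 14.
§3 does not apply.
§4 applies: 14 + 1 = 15.
§5 applies: 15 − 2 = 13.
§6 applies (level before this adjustment is 13 < 26, so +1): 13 + 1 = 14.
§7 applies: 14 + 2 = 16.
Final offense level: 16.
Criminal history: 12 prior points → Category Low (7-12).
Level 16 falls in the 10-22 band.
Grid: Level 10-22 × Category Low = 720-960 days.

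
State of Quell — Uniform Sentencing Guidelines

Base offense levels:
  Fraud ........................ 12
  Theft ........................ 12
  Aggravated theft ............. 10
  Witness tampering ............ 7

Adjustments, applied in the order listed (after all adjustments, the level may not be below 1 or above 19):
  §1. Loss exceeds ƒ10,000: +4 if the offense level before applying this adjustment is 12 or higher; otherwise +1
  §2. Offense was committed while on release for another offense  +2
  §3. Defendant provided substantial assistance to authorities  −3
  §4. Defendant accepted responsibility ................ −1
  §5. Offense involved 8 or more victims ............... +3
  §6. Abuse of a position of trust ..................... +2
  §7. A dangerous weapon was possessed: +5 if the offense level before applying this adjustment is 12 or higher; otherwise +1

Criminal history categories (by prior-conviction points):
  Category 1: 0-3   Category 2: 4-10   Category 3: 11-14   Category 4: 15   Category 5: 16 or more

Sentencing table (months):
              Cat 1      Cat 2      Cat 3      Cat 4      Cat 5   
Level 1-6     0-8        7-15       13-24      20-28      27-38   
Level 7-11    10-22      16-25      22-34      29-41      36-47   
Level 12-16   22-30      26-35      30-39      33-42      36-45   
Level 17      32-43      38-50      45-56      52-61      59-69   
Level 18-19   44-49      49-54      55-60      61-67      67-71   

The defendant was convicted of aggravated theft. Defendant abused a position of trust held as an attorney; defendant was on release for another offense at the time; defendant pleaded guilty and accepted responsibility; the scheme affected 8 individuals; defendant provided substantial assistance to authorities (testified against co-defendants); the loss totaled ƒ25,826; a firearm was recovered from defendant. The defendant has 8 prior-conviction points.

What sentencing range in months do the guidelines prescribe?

49-54 months

Base offense level for aggravated theft: 10.
§1 applies (level before this adjustment is 10 < 12, so +1): 10 + 1 = 11.
§2 applies: 11 + 2 = 13.
§3 applies: 13 − 3 = 10.
§4 applies: 10 − 1 = 9.
§5 applies: 9 + 3 = 12.
§6 applies: 12 + 2 = 14.
§7 applies (level before this adjustment is 14 ≥ 12, so +5): 14 + 5 = 19.
Final offense level: 19.
Criminal history: 8 prior points → Category 2 (4-10).
Level 19 falls in the 18-19 band.
Grid: Level 18-19 × Category 2 = 49-54 months.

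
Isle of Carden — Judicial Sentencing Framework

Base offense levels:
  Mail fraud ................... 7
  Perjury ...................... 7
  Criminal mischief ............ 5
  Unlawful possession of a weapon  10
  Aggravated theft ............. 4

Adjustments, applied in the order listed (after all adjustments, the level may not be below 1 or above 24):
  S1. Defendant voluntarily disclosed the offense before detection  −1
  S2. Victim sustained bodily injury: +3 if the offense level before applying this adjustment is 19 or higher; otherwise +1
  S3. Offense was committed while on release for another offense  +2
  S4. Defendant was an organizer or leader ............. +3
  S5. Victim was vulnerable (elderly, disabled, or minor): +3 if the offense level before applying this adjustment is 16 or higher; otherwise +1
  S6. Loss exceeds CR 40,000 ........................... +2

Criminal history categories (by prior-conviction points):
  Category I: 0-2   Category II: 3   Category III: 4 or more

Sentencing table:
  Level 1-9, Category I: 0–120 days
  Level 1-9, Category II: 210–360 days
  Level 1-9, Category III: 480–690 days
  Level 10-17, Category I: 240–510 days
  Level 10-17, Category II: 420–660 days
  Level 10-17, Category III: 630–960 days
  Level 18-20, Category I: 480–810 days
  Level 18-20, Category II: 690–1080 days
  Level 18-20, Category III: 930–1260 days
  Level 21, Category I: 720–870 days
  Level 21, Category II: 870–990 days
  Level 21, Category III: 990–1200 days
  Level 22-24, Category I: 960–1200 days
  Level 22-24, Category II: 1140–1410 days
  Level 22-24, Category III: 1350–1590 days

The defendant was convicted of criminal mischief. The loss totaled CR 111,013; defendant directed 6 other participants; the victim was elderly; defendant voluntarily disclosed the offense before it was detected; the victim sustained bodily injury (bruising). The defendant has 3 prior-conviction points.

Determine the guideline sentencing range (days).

Base offense level for criminal mischief: 5.
S1 applies: 5 − 1 = 4.
S2 applies (level before this adjustment is 4 < 19, so +1): 4 + 1 = 5.
S3 does not apply.
S4 applies: 5 + 3 = 8.
S5 applies (level before this adjustment is 8 < 16, so +1): 8 + 1 = 9.
S6 applies: 9 + 2 = 11.
Final offense level: 11.
Criminal history: 3 prior points → Category II (3).
Level 11 falls in the 10-17 band.
Grid: Level 10-17 × Category II = 420-660 days.

420-660 days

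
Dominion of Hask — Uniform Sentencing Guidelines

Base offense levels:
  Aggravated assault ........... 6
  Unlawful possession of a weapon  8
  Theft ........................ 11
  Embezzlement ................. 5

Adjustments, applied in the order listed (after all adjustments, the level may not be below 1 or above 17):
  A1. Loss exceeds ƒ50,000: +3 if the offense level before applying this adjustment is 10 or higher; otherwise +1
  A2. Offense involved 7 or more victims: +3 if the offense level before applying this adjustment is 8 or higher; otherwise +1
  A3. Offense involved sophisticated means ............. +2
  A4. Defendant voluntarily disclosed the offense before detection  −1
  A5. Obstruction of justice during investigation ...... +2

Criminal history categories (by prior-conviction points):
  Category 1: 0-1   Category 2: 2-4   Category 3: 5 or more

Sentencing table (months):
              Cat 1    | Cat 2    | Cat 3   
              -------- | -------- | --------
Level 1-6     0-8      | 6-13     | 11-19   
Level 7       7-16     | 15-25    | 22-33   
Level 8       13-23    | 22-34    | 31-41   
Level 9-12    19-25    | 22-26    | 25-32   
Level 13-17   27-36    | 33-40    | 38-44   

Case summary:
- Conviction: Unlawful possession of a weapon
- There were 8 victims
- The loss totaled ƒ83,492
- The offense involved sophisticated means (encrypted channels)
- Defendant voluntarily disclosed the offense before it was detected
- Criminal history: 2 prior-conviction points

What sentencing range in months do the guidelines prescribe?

33-40 months

Base offense level for unlawful possession of a weapon: 8.
A1 applies (level before this adjustment is 8 < 10, so +1): 8 + 1 = 9.
A2 applies (level before this adjustment is 9 ≥ 8, so +3): 9 + 3 = 12.
A3 applies: 12 + 2 = 14.
A4 applies: 14 − 1 = 13.
Final offense level: 13.
Criminal history: 2 prior points → Category 2 (2-4).
Level 13 falls in the 13-17 band.
Grid: Level 13-17 × Category 2 = 33-40 months.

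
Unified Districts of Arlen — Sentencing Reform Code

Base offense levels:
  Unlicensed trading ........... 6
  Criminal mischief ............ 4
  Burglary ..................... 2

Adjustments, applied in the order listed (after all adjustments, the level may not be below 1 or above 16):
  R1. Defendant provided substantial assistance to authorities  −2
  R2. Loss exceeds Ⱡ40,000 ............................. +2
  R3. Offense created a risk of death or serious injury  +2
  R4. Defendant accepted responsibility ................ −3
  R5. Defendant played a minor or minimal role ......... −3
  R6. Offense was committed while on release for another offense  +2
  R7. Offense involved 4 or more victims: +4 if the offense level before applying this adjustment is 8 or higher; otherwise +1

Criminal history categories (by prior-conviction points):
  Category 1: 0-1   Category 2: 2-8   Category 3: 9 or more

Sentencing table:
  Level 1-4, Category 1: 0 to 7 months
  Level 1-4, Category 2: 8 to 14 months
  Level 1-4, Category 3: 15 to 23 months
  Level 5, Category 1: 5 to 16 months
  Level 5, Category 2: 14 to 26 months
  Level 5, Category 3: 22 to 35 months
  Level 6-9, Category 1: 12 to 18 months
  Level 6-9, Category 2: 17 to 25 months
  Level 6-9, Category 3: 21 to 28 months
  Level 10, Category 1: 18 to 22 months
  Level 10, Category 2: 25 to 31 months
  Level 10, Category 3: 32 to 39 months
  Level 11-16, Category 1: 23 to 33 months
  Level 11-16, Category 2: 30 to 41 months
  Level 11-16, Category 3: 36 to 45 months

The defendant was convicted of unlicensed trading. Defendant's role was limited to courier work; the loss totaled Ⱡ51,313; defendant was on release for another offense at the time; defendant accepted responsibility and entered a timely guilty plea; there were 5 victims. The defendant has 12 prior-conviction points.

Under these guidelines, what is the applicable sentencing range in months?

22-35 months

Base offense level for unlicensed trading: 6.
R1 does not apply.
R2 applies: 6 + 2 = 8.
R3 does not apply.
R4 applies: 8 − 3 = 5.
R5 applies: 5 − 3 = 2.
R6 applies: 2 + 2 = 4.
R7 applies (level before this adjustment is 4 < 8, so +1): 4 + 1 = 5.
Final offense level: 5.
Criminal history: 12 prior points → Category 3 (9+).
Level 5 falls in the 5 band.
Grid: Level 5 × Category 3 = 22-35 months.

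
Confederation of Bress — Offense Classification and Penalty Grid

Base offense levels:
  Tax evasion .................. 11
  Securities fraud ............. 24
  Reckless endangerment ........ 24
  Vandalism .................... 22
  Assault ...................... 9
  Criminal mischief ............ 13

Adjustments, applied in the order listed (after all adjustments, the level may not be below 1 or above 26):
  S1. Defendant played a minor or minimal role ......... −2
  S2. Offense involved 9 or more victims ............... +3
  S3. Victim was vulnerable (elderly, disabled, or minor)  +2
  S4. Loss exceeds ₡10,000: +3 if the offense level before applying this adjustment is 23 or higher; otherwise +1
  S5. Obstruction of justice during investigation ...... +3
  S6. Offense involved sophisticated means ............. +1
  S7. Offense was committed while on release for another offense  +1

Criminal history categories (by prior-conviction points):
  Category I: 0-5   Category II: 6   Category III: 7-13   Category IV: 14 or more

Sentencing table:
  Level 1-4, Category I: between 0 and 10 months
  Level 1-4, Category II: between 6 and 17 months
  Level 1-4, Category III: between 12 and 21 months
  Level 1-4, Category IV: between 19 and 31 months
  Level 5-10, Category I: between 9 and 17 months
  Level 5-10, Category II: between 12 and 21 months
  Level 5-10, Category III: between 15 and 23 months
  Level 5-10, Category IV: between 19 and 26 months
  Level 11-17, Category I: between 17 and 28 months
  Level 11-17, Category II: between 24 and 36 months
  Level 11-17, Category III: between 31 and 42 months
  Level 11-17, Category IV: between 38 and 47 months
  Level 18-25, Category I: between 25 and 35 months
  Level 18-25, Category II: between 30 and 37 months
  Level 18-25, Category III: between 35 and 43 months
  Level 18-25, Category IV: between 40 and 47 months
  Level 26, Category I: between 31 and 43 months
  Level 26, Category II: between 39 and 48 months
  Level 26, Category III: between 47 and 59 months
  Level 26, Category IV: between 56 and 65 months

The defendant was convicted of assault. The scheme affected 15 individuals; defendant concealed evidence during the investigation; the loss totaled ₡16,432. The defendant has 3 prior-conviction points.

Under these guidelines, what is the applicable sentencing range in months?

17-28 months

Base offense level for assault: 9.
S1 does not apply.
S2 applies: 9 + 3 = 12.
S3 does not apply.
S4 applies (level before this adjustment is 12 < 23, so +1): 12 + 1 = 13.
S5 applies: 13 + 3 = 16.
S7 does not apply.
Final offense level: 16.
Criminal history: 3 prior points → Category I (0-5).
Level 16 falls in the 11-17 band.
Grid: Level 11-17 × Category I = 17-28 months.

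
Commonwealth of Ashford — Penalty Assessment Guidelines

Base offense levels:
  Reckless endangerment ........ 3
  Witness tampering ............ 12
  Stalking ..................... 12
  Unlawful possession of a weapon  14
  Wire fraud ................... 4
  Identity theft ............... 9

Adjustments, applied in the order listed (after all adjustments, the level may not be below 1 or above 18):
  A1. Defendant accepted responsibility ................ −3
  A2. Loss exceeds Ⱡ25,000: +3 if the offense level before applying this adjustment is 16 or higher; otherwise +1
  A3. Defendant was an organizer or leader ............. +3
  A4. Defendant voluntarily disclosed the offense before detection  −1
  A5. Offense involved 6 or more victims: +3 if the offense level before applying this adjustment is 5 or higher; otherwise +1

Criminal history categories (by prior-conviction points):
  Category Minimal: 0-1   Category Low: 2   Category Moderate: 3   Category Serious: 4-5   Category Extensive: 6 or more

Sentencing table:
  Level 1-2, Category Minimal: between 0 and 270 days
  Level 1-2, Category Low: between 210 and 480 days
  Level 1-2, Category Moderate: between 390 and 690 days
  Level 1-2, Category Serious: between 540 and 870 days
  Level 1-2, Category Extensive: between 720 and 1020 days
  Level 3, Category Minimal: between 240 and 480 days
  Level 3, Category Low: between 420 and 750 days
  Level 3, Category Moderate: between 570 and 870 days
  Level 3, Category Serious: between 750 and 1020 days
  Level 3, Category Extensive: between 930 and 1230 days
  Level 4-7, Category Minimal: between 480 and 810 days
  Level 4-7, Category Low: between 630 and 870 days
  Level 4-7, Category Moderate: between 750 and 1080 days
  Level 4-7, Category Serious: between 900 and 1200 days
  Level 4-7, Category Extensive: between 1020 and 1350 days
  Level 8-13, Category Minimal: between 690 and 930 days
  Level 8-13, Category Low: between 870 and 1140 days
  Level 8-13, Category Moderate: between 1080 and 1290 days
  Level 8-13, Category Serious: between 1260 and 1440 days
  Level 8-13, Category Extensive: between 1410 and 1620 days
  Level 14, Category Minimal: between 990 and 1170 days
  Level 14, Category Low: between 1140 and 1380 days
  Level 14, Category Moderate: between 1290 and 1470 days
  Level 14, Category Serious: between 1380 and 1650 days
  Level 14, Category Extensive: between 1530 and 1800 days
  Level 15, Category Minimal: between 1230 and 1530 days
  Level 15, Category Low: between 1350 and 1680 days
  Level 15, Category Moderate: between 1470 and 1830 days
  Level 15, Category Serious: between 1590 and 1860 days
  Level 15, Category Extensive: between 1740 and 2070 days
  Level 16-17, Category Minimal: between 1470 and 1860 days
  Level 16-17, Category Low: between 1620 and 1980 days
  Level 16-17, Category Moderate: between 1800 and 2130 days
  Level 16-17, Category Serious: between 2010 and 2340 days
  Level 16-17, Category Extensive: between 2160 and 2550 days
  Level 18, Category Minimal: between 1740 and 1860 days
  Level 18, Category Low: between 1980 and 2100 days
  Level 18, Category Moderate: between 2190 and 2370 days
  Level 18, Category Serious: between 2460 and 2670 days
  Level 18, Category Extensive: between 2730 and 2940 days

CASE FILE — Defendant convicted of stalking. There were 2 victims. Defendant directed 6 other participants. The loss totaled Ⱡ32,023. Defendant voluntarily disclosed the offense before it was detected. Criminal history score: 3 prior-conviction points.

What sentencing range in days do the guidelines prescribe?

Base offense level for stalking: 12.
A2 applies (level before this adjustment is 12 < 16, so +1): 12 + 1 = 13.
A3 applies: 13 + 3 = 16.
A4 applies: 16 − 1 = 15.
Final offense level: 15.
Criminal history: 3 prior points → Category Moderate (3).
Level 15 falls in the 15 band.
Grid: Level 15 × Category Moderate = 1470-1830 days.

1470-1830 days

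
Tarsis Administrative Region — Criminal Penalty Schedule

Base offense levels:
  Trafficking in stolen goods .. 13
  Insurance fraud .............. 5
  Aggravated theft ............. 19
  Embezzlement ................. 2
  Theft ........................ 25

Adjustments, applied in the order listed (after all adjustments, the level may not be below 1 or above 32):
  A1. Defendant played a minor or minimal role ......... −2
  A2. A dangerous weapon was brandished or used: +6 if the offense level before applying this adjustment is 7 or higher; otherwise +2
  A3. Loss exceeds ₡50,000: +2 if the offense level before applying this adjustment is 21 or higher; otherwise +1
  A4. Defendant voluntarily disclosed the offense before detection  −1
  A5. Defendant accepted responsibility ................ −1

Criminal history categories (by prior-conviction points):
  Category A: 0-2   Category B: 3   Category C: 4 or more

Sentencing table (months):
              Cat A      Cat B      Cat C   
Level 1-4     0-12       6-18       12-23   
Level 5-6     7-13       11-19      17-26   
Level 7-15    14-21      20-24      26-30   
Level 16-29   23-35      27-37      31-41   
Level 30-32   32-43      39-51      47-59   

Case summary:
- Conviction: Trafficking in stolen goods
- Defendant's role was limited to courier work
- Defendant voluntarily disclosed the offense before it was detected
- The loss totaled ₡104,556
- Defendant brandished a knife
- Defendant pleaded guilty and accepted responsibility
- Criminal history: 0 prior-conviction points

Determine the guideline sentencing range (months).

23-35 months

Base offense level for trafficking in stolen goods: 13.
A1 applies: 13 − 2 = 11.
A2 applies (level before this adjustment is 11 ≥ 7, so +6): 11 + 6 = 17.
A3 applies (level before this adjustment is 17 < 21, so +1): 17 + 1 = 18.
A4 applies: 18 − 1 = 17.
A5 applies: 17 − 1 = 16.
Final offense level: 16.
Criminal history: 0 prior points → Category A (0-2).
Level 16 falls in the 16-29 band.
Grid: Level 16-29 × Category A = 23-35 months.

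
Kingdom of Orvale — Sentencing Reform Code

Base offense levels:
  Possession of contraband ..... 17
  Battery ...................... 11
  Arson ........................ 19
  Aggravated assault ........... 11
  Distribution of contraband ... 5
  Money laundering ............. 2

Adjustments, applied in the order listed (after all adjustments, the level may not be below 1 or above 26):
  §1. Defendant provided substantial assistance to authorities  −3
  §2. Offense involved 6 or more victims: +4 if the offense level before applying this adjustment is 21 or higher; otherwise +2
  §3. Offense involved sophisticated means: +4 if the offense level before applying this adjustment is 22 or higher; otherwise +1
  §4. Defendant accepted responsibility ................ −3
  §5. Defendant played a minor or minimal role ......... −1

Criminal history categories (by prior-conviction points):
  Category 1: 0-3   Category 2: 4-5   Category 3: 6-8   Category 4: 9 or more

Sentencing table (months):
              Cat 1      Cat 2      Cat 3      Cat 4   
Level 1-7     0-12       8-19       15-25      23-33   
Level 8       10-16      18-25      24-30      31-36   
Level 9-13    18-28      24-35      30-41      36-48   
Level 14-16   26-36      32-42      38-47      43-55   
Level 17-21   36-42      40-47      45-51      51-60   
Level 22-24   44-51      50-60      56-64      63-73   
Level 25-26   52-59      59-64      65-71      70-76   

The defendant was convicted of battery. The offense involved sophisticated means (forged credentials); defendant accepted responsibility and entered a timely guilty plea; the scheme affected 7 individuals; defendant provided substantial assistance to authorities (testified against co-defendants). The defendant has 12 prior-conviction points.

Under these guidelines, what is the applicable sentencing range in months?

31-36 months

Base offense level for battery: 11.
§1 applies: 11 − 3 = 8.
§2 applies (level before this adjustment is 8 < 21, so +2): 8 + 2 = 10.
§3 applies (level before this adjustment is 10 < 22, so +1): 10 + 1 = 11.
§4 applies: 11 − 3 = 8.
§5 does not apply.
Final offense level: 8.
Criminal history: 12 prior points → Category 4 (9+).
Level 8 falls in the 8 band.
Grid: Level 8 × Category 4 = 31-36 months.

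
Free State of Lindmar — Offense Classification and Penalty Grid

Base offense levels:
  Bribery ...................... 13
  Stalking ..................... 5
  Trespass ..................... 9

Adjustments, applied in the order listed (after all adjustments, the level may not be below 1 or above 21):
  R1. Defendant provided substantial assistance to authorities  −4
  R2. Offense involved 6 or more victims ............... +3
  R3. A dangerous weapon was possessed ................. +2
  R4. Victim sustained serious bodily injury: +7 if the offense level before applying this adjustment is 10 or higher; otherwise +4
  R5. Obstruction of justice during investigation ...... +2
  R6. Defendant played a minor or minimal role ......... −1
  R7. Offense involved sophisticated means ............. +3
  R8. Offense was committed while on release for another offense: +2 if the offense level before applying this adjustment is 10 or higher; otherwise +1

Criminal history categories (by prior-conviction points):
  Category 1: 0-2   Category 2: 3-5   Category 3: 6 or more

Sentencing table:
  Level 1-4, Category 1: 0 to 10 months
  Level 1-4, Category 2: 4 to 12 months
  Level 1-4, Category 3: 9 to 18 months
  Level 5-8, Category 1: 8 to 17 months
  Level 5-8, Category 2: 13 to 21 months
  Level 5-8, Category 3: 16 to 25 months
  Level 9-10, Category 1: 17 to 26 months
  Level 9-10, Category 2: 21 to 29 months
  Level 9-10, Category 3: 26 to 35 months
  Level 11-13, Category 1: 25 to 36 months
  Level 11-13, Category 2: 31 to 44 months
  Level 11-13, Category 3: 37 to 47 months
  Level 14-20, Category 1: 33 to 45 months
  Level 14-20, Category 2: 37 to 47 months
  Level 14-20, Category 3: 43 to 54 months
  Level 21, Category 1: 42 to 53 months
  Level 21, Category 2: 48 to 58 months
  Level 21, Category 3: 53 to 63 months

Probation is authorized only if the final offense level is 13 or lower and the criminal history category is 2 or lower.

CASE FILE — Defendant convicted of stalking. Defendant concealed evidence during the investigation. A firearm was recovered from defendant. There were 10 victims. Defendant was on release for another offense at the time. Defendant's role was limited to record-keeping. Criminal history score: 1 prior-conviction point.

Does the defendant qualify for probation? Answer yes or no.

Base offense level for stalking: 5.
R1 does not apply.
R2 applies: 5 + 3 = 8.
R3 applies: 8 + 2 = 10.
R4 does not apply.
R5 applies: 10 + 2 = 12.
R6 applies: 12 − 1 = 11.
R7 does not apply.
R8 applies (level before this adjustment is 11 ≥ 10, so +2): 11 + 2 = 13.
Final offense level: 13.
Criminal history: 1 prior point → Category 1 (0-2).
Level 13 falls in the 11-13 band.
Grid: Level 11-13 × Category 1 = 25-36 months.
Probation check: level 13 ≤ 13 and category 1 ≤ 2 → eligible.

Yes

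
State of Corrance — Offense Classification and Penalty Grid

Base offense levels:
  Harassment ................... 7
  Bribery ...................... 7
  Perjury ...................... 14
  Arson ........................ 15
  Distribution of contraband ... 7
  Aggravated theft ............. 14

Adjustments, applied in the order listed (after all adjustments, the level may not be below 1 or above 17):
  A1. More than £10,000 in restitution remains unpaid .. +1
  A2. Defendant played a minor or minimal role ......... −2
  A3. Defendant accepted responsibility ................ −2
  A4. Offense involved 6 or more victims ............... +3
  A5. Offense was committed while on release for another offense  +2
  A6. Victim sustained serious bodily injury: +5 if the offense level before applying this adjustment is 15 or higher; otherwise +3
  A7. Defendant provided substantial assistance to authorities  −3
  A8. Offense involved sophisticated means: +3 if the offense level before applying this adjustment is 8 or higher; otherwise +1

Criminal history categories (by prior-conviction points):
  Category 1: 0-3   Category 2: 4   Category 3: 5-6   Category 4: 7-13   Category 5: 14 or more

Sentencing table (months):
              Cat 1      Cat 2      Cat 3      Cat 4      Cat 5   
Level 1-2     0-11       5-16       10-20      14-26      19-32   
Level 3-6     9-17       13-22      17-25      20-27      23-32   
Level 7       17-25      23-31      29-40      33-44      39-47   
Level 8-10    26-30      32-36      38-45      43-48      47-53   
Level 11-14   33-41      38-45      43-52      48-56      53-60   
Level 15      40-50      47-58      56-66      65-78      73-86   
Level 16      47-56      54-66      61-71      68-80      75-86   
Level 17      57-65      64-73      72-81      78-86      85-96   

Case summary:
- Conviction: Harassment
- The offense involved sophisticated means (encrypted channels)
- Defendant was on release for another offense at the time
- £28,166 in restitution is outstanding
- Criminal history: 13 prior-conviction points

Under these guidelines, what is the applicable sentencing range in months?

Base offense level for harassment: 7.
A1 applies: 7 + 1 = 8.
A2 does not apply.
A3 does not apply.
A4 does not apply.
A5 applies: 8 + 2 = 10.
A6 does not apply.
A8 applies (level before this adjustment is 10 ≥ 8, so +3): 10 + 3 = 13.
Final offense level: 13.
Criminal history: 13 prior points → Category 4 (7-13).
Level 13 falls in the 11-14 band.
Grid: Level 11-14 × Category 4 = 48-56 months.

48-56 months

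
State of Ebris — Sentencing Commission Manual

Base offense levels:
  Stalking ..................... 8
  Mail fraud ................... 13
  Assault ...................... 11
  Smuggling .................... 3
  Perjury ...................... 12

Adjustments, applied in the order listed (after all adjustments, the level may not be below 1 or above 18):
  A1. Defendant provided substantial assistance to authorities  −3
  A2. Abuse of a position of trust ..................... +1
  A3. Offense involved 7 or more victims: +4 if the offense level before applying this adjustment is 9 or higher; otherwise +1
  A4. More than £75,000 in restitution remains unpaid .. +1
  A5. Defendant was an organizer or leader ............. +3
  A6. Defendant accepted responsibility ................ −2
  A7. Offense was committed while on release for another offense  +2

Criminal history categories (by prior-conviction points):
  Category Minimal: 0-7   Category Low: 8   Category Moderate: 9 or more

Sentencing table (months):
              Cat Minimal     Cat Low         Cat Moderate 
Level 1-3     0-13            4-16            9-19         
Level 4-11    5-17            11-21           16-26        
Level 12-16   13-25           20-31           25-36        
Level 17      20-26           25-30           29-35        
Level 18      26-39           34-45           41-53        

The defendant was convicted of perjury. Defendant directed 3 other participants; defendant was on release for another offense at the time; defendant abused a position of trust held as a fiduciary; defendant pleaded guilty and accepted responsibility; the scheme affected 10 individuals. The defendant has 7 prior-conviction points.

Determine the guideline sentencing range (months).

26-39 months

Base offense level for perjury: 12.
A2 applies: 12 + 1 = 13.
A3 applies (level before this adjustment is 13 ≥ 9, so +4): 13 + 4 = 17.
A5 applies: 17 + 3 = 20.
A6 applies: 20 − 2 = 18.
A7 applies: 18 + 2 = 20.
Level 20 exceeds the maximum of 18; capped at 18.
Final offense level: 18.
Criminal history: 7 prior points → Category Minimal (0-7).
Level 18 falls in the 18 band.
Grid: Level 18 × Category Minimal = 26-39 months.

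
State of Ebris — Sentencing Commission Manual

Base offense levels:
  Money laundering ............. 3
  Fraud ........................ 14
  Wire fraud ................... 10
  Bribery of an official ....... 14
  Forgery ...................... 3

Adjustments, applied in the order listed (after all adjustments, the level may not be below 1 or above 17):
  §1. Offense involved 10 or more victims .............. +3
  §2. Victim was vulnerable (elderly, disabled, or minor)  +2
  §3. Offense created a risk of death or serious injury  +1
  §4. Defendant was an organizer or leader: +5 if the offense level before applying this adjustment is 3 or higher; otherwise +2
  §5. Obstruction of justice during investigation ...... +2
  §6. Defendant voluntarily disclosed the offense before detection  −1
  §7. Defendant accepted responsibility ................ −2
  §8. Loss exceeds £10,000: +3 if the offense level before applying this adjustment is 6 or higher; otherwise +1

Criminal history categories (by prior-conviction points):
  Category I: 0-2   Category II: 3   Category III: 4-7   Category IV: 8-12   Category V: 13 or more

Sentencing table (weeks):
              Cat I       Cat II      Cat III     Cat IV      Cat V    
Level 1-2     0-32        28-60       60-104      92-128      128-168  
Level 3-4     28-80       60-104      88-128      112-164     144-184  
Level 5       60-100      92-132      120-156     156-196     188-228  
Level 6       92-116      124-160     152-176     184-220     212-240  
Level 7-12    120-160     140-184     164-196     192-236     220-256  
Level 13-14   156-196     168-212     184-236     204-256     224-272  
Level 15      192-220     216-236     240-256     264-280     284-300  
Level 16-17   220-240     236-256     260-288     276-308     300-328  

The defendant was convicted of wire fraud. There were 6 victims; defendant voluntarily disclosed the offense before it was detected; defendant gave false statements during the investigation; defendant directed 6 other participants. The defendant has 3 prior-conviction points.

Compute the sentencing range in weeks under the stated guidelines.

Base offense level for wire fraud: 10.
§1 does not apply.
§4 applies (level before this adjustment is 10 ≥ 3, so +5): 10 + 5 = 15.
§5 applies: 15 + 2 = 17.
§6 applies: 17 − 1 = 16.
Final offense level: 16.
Criminal history: 3 prior points → Category II (3).
Level 16 falls in the 16-17 band.
Grid: Level 16-17 × Category II = 236-256 weeks.

236-256 weeks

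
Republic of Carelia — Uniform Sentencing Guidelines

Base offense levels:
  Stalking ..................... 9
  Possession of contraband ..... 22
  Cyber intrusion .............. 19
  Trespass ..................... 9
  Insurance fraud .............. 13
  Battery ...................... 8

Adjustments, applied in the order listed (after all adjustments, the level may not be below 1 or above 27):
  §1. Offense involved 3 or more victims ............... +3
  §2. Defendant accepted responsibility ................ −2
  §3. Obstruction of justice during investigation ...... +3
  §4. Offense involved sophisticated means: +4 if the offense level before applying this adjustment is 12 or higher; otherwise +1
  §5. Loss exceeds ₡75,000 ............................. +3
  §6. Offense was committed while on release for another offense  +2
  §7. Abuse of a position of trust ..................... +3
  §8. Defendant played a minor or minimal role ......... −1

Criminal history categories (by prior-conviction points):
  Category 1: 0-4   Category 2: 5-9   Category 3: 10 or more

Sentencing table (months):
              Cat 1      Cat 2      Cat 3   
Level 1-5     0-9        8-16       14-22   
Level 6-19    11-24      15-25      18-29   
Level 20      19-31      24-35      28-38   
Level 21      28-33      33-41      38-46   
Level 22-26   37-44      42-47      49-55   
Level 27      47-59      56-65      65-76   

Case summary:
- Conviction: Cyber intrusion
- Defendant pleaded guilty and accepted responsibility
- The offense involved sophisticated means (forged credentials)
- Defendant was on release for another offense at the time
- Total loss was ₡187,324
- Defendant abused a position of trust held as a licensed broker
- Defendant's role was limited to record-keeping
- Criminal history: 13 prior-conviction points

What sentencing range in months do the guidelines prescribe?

Base offense level for cyber intrusion: 19.
§2 applies: 19 − 2 = 17.
§3 does not apply.
§4 applies (level before this adjustment is 17 ≥ 12, so +4): 17 + 4 = 21.
§5 applies: 21 + 3 = 24.
§6 applies: 24 + 2 = 26.
§7 applies: 26 + 3 = 29.
§8 applies: 29 − 1 = 28.
Level 28 exceeds the maximum of 27; capped at 27.
Final offense level: 27.
Criminal history: 13 prior points → Category 3 (10+).
Level 27 falls in the 27 band.
Grid: Level 27 × Category 3 = 65-76 months.

65-76 months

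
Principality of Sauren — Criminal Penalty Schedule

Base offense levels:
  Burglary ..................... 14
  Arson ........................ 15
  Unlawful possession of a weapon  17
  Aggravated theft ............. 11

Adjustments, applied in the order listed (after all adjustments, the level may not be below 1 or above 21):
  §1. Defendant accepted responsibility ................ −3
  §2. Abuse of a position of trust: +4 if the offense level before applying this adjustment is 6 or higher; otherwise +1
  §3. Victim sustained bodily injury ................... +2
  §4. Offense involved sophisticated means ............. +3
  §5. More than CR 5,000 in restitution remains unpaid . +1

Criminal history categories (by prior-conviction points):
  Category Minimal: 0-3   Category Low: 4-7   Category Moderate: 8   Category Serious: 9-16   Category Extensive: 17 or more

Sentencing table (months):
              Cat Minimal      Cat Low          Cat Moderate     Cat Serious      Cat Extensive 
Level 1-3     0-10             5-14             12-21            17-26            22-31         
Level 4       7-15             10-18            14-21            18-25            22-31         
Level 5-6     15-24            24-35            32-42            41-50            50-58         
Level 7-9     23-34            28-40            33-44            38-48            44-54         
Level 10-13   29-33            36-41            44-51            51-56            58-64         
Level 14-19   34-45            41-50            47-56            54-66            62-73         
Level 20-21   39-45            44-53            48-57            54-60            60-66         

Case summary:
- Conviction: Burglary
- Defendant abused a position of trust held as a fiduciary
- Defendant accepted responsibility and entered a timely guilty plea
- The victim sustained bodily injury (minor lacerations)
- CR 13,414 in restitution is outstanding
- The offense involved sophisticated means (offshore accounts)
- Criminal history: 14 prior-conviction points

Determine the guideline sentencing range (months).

54-60 months

Base offense level for burglary: 14.
§1 applies: 14 − 3 = 11.
§2 applies (level before this adjustment is 11 ≥ 6, so +4): 11 + 4 = 15.
§3 applies: 15 + 2 = 17.
§4 applies: 17 + 3 = 20.
§5 applies: 20 + 1 = 21.
Final offense level: 21.
Criminal history: 14 prior points → Category Serious (9-16).
Level 21 falls in the 20-21 band.
Grid: Level 20-21 × Category Serious = 54-60 months.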